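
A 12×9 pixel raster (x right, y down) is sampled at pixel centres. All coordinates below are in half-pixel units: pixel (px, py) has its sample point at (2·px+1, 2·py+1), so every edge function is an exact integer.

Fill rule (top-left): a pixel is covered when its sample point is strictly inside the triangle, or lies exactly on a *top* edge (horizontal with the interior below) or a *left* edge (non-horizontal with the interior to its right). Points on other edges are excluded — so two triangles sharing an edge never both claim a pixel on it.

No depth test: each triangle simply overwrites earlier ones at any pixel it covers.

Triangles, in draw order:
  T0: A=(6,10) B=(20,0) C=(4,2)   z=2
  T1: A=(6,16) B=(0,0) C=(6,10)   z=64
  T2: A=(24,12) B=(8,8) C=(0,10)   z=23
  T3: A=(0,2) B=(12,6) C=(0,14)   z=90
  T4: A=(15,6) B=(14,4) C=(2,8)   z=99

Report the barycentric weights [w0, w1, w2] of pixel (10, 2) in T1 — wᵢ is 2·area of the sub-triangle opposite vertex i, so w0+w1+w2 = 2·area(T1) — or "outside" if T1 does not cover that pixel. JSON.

T0:
  2·area = 132  (B↔C swapped to make it positive)
  edge (6, 10)→(4, 2): d=(-2,-8) top-left  bias=+0
  edge (4, 2)→(20, 0): d=(16,-2) top-left  bias=+0
  edge (20, 0)→(6, 10): d=(-14,10) right/bottom  bias=-1
    (6,0)@(13, 1): e=[74,2,56] → X
    (7,0)@(15, 1): e=[90,6,36] → X
    (8,0)@(17, 1): e=[106,10,16] → X
    (9,0)@(19, 1): e=[122,14,-4] → .
    (2,1)@(5, 3): e=[6,18,108] → X
    (3,1)@(7, 3): e=[22,22,88] → X
    (4,1)@(9, 3): e=[38,26,68] → X
    (5,1)@(11, 3): e=[54,30,48] → X
    (8,1)@(17, 3): e=[102,42,-12] → .
    (2,2)@(5, 5): e=[2,50,80] → X
    (6,2)@(13, 5): e=[66,66,0] → .  [on edge]
    (7,2)@(15, 5): e=[82,70,-20] → .
  covered (16 px):
    . . . . . . X X X . . .
    . . X X X X X X . . . .
    . . X X X X . . . . . .
    . . . X X . . . . . . .
    . . . X . . . . . . . .
    . . . . . . . . . . . .
    . . . . . . . . . . . .
    . . . . . . . . . . . .
    . . . . . . . . . . . .
T1:
  2·area = 36
  edge (6, 16)→(0, 0): d=(-6,-16) top-left  bias=+0
  edge (0, 0)→(6, 10): d=(6,10) right/bottom  bias=-1
  edge (6, 10)→(6, 16): d=(0,6) right/bottom  bias=-1
    (1,2)@(3, 5): e=[18,0,18] → .  [on edge]
    (1,3)@(3, 7): e=[6,12,18] → X
    (2,3)@(5, 7): e=[38,-8,6] → .
    (1,4)@(3, 9): e=[-6,24,18] → .
    (2,4)@(5, 9): e=[26,4,6] → X
    (3,4)@(7, 9): e=[58,-16,-6] → .
    (2,5)@(5, 11): e=[14,16,6] → X
    (3,5)@(7, 11): e=[46,-4,-6] → .
    (2,6)@(5, 13): e=[2,28,6] → X
    (3,6)@(7, 13): e=[34,8,-6] → .
    (2,7)@(5, 15): e=[-10,40,6] → .
    (4,7)@(9, 15): e=[54,0,-18] → .  [on edge]
  covered (4 px):
    . . . . . . . . . . . .
    . . . . . . . . . . . .
    . . . . . . . . . . . .
    . X . . . . . . . . . .
    . . X . . . . . . . . .
    . . X . . . . . . . . .
    . . X . . . . . . . . .
    . . . . . . . . . . . .
    . . . . . . . . . . . .
T2:
  2·area = 64  (B↔C swapped to make it positive)
  edge (24, 12)→(0, 10): d=(-24,-2) top-left  bias=+0
  edge (0, 10)→(8, 8): d=(8,-2) top-left  bias=+0
  edge (8, 8)→(24, 12): d=(16,4) right/bottom  bias=-1
    (2,4)@(5, 9): e=[34,2,28] → X
    (3,4)@(7, 9): e=[38,6,20] → X
    (4,4)@(9, 9): e=[42,10,12] → X
    (5,4)@(11, 9): e=[46,14,4] → X
    (6,4)@(13, 9): e=[50,18,-4] → .
    (2,5)@(5, 11): e=[-14,18,60] → .
    (3,5)@(7, 11): e=[-10,22,52] → .
    (4,5)@(9, 11): e=[-6,26,44] → .
    (5,5)@(11, 11): e=[-2,30,36] → .
    (6,5)@(13, 11): e=[2,34,28] → X
    (7,5)@(15, 11): e=[6,38,20] → X
    (8,5)@(17, 11): e=[10,42,12] → X
  covered (8 px):
    . . . . . . . . . . . .
    . . . . . . . . . . . .
    . . . . . . . . . . . .
    . . . . . . . . . . . .
    . . X X X X . . . . . .
    . . . . . . X X X X . .
    . . . . . . . . . . . .
    . . . . . . . . . . . .
    . . . . . . . . . . . .
T3:
  2·area = 144
  edge (0, 2)→(12, 6): d=(12,4) right/bottom  bias=-1
  edge (12, 6)→(0, 14): d=(-12,8) right/bottom  bias=-1
  edge (0, 14)→(0, 2): d=(0,-12) top-left  bias=+0
    (0,1)@(1, 3): e=[8,124,12] → X
    (1,1)@(3, 3): e=[0,108,36] → .  [on edge]
    (0,2)@(1, 5): e=[32,100,12] → X
    (1,2)@(3, 5): e=[24,84,36] → X
    (2,2)@(5, 5): e=[16,68,60] → X
    (3,2)@(7, 5): e=[8,52,84] → X
    (4,2)@(9, 5): e=[0,36,108] → .  [on edge]
    (0,3)@(1, 7): e=[56,76,12] → X
    (4,3)@(9, 7): e=[24,12,108] → X
    (5,3)@(11, 7): e=[16,-4,132] → .
    (7,3)@(15, 7): e=[0,-36,180] → .  [on edge]
    (0,4)@(1, 9): e=[80,52,12] → X
    (10,4)@(21, 9): e=[0,-108,252] → .  [on edge]
  covered (17 px):
    . . . . . . . . . . . .
    X . . . . . . . . . . .
    X X X X . . . . . . . .
    X X X X X . . . . . . .
    X X X X . . . . . . . .
    X X . . . . . . . . . .
    X . . . . . . . . . . .
    . . . . . . . . . . . .
    . . . . . . . . . . . .
T4:
  2·area = 28  (B↔C swapped to make it positive)
  edge (15, 6)→(2, 8): d=(-13,2) right/bottom  bias=-1
  edge (2, 8)→(14, 4): d=(12,-4) top-left  bias=+0
  edge (14, 4)→(15, 6): d=(1,2) right/bottom  bias=-1
    (11,0)@(23, 1): e=[49,0,-21] → .  [on edge]
    (8,1)@(17, 3): e=[35,0,-7] → .  [on edge]
    (5,2)@(11, 5): e=[21,0,7] → X  [on edge]
    (6,2)@(13, 5): e=[17,8,3] → X
    (7,2)@(15, 5): e=[13,16,-1] → .
    (2,3)@(5, 7): e=[7,0,21] → X  [on edge]
    (3,3)@(7, 7): e=[3,8,17] → X
    (4,3)@(9, 7): e=[-1,16,13] → .
    (5,3)@(11, 7): e=[-5,24,9] → .
    (6,3)@(13, 7): e=[-9,32,5] → .
    (2,4)@(5, 9): e=[-19,24,23] → .
    (3,4)@(7, 9): e=[-23,32,19] → .
  covered (4 px):
    . . . . . . . . . . . .
    . . . . . . . . . . . .
    . . . . . X X . . . . .
    . . X X . . . . . . . .
    . . . . . . . . . . . .
    . . . . . . . . . . . .
    . . . . . . . . . . . .
    . . . . . . . . . . . .
    . . . . . . . . . . . .

Answer: "outside"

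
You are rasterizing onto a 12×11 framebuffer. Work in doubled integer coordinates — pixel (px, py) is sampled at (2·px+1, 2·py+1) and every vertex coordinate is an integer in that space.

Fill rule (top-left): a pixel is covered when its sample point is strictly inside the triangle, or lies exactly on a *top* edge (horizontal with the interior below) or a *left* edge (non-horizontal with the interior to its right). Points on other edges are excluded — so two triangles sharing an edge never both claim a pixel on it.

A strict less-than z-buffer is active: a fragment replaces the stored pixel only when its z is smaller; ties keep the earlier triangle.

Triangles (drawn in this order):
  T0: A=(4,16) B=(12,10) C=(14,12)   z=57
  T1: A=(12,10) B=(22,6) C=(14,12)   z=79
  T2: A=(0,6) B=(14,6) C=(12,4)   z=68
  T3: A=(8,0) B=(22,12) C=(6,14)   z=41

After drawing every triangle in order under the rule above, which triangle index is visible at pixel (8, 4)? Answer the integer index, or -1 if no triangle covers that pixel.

T0:
  2·area = 28
  edge (4, 16)→(12, 10): d=(8,-6) top-left  bias=+0
  edge (12, 10)→(14, 12): d=(2,2) right/bottom  bias=-1
  edge (14, 12)→(4, 16): d=(-10,4) right/bottom  bias=-1
    (1,0)@(3, 1): e=[-126,0,154] → .  [on edge]
    (2,1)@(5, 3): e=[-98,0,126] → .  [on edge]
    (3,2)@(7, 5): e=[-70,0,98] → .  [on edge]
    (4,3)@(9, 7): e=[-42,0,70] → .  [on edge]
    (5,4)@(11, 9): e=[-14,0,42] → .  [on edge]
    (5,5)@(11, 11): e=[2,4,22] → X
    (6,5)@(13, 11): e=[14,0,14] → .  [on edge]
    (4,6)@(9, 13): e=[6,12,10] → X
    (6,6)@(13, 13): e=[30,4,-6] → .
    (7,6)@(15, 13): e=[42,0,-14] → .  [on edge]
    (4,7)@(9, 15): e=[22,16,-10] → .
    (5,7)@(11, 15): e=[34,12,-18] → .
    (8,7)@(17, 15): e=[70,0,-42] → .  [on edge]
    (9,8)@(19, 17): e=[98,0,-70] → .  [on edge]
    (10,9)@(21, 19): e=[126,0,-98] → .  [on edge]
    (11,10)@(23, 21): e=[154,0,-126] → .  [on edge]
  covered (3 px):
    . . . . . . . . . . . .
    . . . . . . . . . . . .
    . . . . . . . . . . . .
    . . . . . . . . . . . .
    . . . . . . . . . . . .
    . . . . . X . . . . . .
    . . . . X X . . . . . .
    . . . . . . . . . . . .
    . . . . . . . . . . . .
    . . . . . . . . . . . .
    . . . . . . . . . . . .
T1:
  2·area = 28
  edge (12, 10)→(22, 6): d=(10,-4) top-left  bias=+0
  edge (22, 6)→(14, 12): d=(-8,6) right/bottom  bias=-1
  edge (14, 12)→(12, 10): d=(-2,-2) top-left  bias=+0
    (1,0)@(3, 1): e=[-126,154,0] → .  [on edge]
    (2,1)@(5, 3): e=[-98,126,0] → .  [on edge]
    (3,2)@(7, 5): e=[-70,98,0] → .  [on edge]
    (4,3)@(9, 7): e=[-42,70,0] → .  [on edge]
    (5,4)@(11, 9): e=[-14,42,0] → .  [on edge]
    (7,4)@(15, 9): e=[2,18,8] → X
    (8,4)@(17, 9): e=[10,6,12] → X
    (9,4)@(19, 9): e=[18,-6,16] → .
    (6,5)@(13, 11): e=[14,14,0] → X  [on edge]
    (8,5)@(17, 11): e=[30,-10,8] → .
    (6,6)@(13, 13): e=[34,-2,-4] → .
    (7,6)@(15, 13): e=[42,-14,0] → .  [on edge]
    (8,7)@(17, 15): e=[70,-42,0] → .  [on edge]
    (9,8)@(19, 17): e=[98,-70,0] → .  [on edge]
    (10,9)@(21, 19): e=[126,-98,0] → .  [on edge]
    (11,10)@(23, 21): e=[154,-126,0] → .  [on edge]
  covered (4 px):
    . . . . . . . . . . . .
    . . . . . . . . . . . .
    . . . . . . . . . . . .
    . . . . . . . . . . . .
    . . . . . . . X X . . .
    . . . . . . X X . . . .
    . . . . . . . . . . . .
    . . . . . . . . . . . .
    . . . . . . . . . . . .
    . . . . . . . . . . . .
    . . . . . . . . . . . .
T2:
  2·area = 28  (B↔C swapped to make it positive)
  edge (0, 6)→(12, 4): d=(12,-2) top-left  bias=+0
  edge (12, 4)→(14, 6): d=(2,2) right/bottom  bias=-1
  edge (14, 6)→(0, 6): d=(-14,0) right/bottom  bias=-1
    (4,0)@(9, 1): e=[-42,0,70] → .  [on edge]
    (5,1)@(11, 3): e=[-14,0,42] → .  [on edge]
    (3,2)@(7, 5): e=[2,12,14] → X
    (4,2)@(9, 5): e=[6,8,14] → X
    (5,2)@(11, 5): e=[10,4,14] → X
    (6,2)@(13, 5): e=[14,0,14] → .  [on edge]
    (3,3)@(7, 7): e=[26,16,-14] → .
    (4,3)@(9, 7): e=[30,12,-14] → .
    (5,3)@(11, 7): e=[34,8,-14] → .
    (7,3)@(15, 7): e=[42,0,-14] → .  [on edge]
    (8,4)@(17, 9): e=[70,0,-42] → .  [on edge]
    (9,5)@(19, 11): e=[98,0,-70] → .  [on edge]
    (10,6)@(21, 13): e=[126,0,-98] → .  [on edge]
    (11,7)@(23, 15): e=[154,0,-126] → .  [on edge]
  covered (3 px):
    . . . . . . . . . . . .
    . . . . . . . . . . . .
    . . . X X X . . . . . .
    . . . . . . . . . . . .
    . . . . . . . . . . . .
    . . . . . . . . . . . .
    . . . . . . . . . . . .
    . . . . . . . . . . . .
    . . . . . . . . . . . .
    . . . . . . . . . . . .
    . . . . . . . . . . . .
T3:
  2·area = 220
  edge (8, 0)→(22, 12): d=(14,12) right/bottom  bias=-1
  edge (22, 12)→(6, 14): d=(-16,2) right/bottom  bias=-1
  edge (6, 14)→(8, 0): d=(2,-14) top-left  bias=+0
    (4,0)@(9, 1): e=[2,202,16] → X
    (5,0)@(11, 1): e=[-22,198,44] → .
    (4,1)@(9, 3): e=[30,170,20] → X
    (5,1)@(11, 3): e=[6,166,48] → X
    (6,1)@(13, 3): e=[-18,162,76] → .
    (4,2)@(9, 5): e=[58,138,24] → X
    (6,2)@(13, 5): e=[10,130,80] → X
    (7,2)@(15, 5): e=[-14,126,108] → .
    (3,3)@(7, 7): e=[110,110,0] → X  [on edge]
    (7,3)@(15, 7): e=[14,94,112] → X
    (8,3)@(17, 7): e=[-10,90,140] → .
    (3,4)@(7, 9): e=[138,78,4] → X
    (2,10)@(5, 21): e=[330,-110,0] → .  [on edge]
  covered (28 px):
    . . . . X . . . . . . .
    . . . . X X . . . . . .
    . . . . X X X . . . . .
    . . . X X X X X . . . .
    . . . X X X X X X . . .
    . . . X X X X X X X . .
    . . . X X X X . . . . .
    . . . . . . . . . . . .
    . . . . . . . . . . . .
    . . . . . . . . . . . .
    . . . . . . . . . . . .

Z-buffer (winner per pixel, '.' = empty):
  . . . . 3 . . . . . . .
  . . . . 3 3 . . . . . .
  . . . 2 3 3 3 . . . . .
  . . . 3 3 3 3 3 . . . .
  . . . 3 3 3 3 3 3 . . .
  . . . 3 3 3 3 3 3 3 . .
  . . . 3 3 3 3 . . . . .
  . . . . . . . . . . . .
  . . . . . . . . . . . .
  . . . . . . . . . . . .
  . . . . . . . . . . . .

Answer: 3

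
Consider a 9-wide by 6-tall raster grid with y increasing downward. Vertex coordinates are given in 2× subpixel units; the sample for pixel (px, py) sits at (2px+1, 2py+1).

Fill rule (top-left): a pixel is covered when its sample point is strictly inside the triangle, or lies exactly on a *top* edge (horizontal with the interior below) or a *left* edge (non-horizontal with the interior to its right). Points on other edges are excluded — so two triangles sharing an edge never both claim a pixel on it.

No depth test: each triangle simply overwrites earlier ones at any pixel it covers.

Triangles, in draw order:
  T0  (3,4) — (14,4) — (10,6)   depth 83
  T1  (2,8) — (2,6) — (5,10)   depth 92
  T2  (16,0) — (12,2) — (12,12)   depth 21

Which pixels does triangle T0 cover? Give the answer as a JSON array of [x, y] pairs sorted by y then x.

T0:
  2·area = 22
  edge (3, 4)→(14, 4): d=(11,0) top-left  bias=+0
  edge (14, 4)→(10, 6): d=(-4,2) right/bottom  bias=-1
  edge (10, 6)→(3, 4): d=(-7,-2) top-left  bias=+0
    (3,2)@(7, 5): e=[11,10,1] → #
    (4,2)@(9, 5): e=[11,6,5] → #
    (5,2)@(11, 5): e=[11,2,9] → #
    (6,2)@(13, 5): e=[11,-2,13] → ·
    (3,3)@(7, 7): e=[33,2,-13] → ·
    (4,3)@(9, 7): e=[33,-2,-9] → ·
    (5,3)@(11, 7): e=[33,-6,-5] → ·
  covered (3 px):
    · · · · · · · · ·
    · · · · · · · · ·
    · · · # # # · · ·
    · · · · · · · · ·
    · · · · · · · · ·
    · · · · · · · · ·
T1:
  2·area = 6
  edge (2, 8)→(2, 6): d=(0,-2) top-left  bias=+0
  edge (2, 6)→(5, 10): d=(3,4) right/bottom  bias=-1
  edge (5, 10)→(2, 8): d=(-3,-2) top-left  bias=+0
  covered (0 px):
    · · · · · · · · ·
    · · · · · · · · ·
    · · · · · · · · ·
    · · · · · · · · ·
    · · · · · · · · ·
    · · · · · · · · ·
T2:
  2·area = 40  (B↔C swapped to make it positive)
  edge (16, 0)→(12, 12): d=(-4,12) right/bottom  bias=-1
  edge (12, 12)→(12, 2): d=(0,-10) top-left  bias=+0
  edge (12, 2)→(16, 0): d=(4,-2) top-left  bias=+0
    (7,0)@(15, 1): e=[8,30,2] → #
    (8,0)@(17, 1): e=[-16,50,6] → ·
    (6,1)@(13, 3): e=[24,10,6] → #
    (7,1)@(15, 3): e=[0,30,10] → ·  [on edge]
    (6,2)@(13, 5): e=[16,10,14] → #
    (7,2)@(15, 5): e=[-8,30,18] → ·
    (6,3)@(13, 7): e=[8,10,22] → #
    (7,3)@(15, 7): e=[-16,30,26] → ·
    (6,4)@(13, 9): e=[0,10,30] → ·  [on edge]
  covered (4 px):
    · · · · · · · # ·
    · · · · · · # · ·
    · · · · · · # · ·
    · · · · · · # · ·
    · · · · · · · · ·
    · · · · · · · · ·

Answer: [[3,2],[4,2],[5,2]]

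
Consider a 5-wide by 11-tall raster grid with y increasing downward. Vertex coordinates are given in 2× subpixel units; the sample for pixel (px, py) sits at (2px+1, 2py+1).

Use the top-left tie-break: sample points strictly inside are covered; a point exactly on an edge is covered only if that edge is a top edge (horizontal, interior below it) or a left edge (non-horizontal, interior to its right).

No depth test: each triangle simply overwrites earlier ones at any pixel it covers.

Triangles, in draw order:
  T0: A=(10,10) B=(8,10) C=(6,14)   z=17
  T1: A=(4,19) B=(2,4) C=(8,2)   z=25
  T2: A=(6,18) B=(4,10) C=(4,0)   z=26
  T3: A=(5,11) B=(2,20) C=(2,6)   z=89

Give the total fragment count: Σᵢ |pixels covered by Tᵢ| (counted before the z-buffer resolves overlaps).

T0:
  2·area = 8  (B↔C swapped to make it positive)
  edge (10, 10)→(6, 14): d=(-4,4) right/bottom  bias=-1
  edge (6, 14)→(8, 10): d=(2,-4) top-left  bias=+0
  edge (8, 10)→(10, 10): d=(2,0) top-left  bias=+0
    (4,5)@(9, 11): e=[0,6,2] → .  [on edge]
    (3,6)@(7, 13): e=[0,2,6] → .  [on edge]
    (2,7)@(5, 15): e=[0,-2,10] → .  [on edge]
    (1,8)@(3, 17): e=[0,-6,14] → .  [on edge]
    (0,9)@(1, 19): e=[0,-10,18] → .  [on edge]
  covered (0 px):
    . . . . .
    . . . . .
    . . . . .
    . . . . .
    . . . . .
    . . . . .
    . . . . .
    . . . . .
    . . . . .
    . . . . .
    . . . . .
T1:
  2·area = 94
  edge (4, 19)→(2, 4): d=(-2,-15) top-left  bias=+0
  edge (2, 4)→(8, 2): d=(6,-2) top-left  bias=+0
  edge (8, 2)→(4, 19): d=(-4,17) right/bottom  bias=-1
    (2,1)@(5, 3): e=[47,0,47] → X  [on edge]
    (3,1)@(7, 3): e=[77,4,13] → X
    (4,1)@(9, 3): e=[107,8,-21] → .
    (1,2)@(3, 5): e=[13,8,73] → X
    (4,2)@(9, 5): e=[103,20,-29] → .
    (1,3)@(3, 7): e=[9,20,65] → X
    (3,3)@(7, 7): e=[69,28,-3] → .
    (1,4)@(3, 9): e=[5,32,57] → X
    (3,4)@(7, 9): e=[65,40,-11] → .
    (1,5)@(3, 11): e=[1,44,49] → X
    (3,5)@(7, 11): e=[61,52,-19] → .
    (1,6)@(3, 13): e=[-3,56,41] → .
  covered (12 px):
    . . . . .
    . . X X .
    . X X X .
    . X X . .
    . X X . .
    . X X . .
    . . X . .
    . . . . .
    . . . . .
    . . . . .
    . . . . .
T2:
  2·area = 20
  edge (6, 18)→(4, 10): d=(-2,-8) top-left  bias=+0
  edge (4, 10)→(4, 0): d=(0,-10) top-left  bias=+0
  edge (4, 0)→(6, 18): d=(2,18) right/bottom  bias=-1
    (2,4)@(5, 9): e=[10,10,0] → .  [on edge]
    (2,5)@(5, 11): e=[6,10,4] → X
    (3,5)@(7, 11): e=[22,30,-32] → .
    (2,6)@(5, 13): e=[2,10,8] → X
    (3,6)@(7, 13): e=[18,30,-28] → .
    (2,7)@(5, 15): e=[-2,10,12] → .
  covered (2 px):
    . . . . .
    . . . . .
    . . . . .
    . . . . .
    . . . . .
    . . X . .
    . . X . .
    . . . . .
    . . . . .
    . . . . .
    . . . . .
T3:
  2·area = 42
  edge (5, 11)→(2, 20): d=(-3,9) right/bottom  bias=-1
  edge (2, 20)→(2, 6): d=(0,-14) top-left  bias=+0
  edge (2, 6)→(5, 11): d=(3,5) right/bottom  bias=-1
    (3,2)@(7, 5): e=[0,70,-28] → .  [on edge]
    (1,4)@(3, 9): e=[24,14,4] → X
    (2,4)@(5, 9): e=[6,42,-6] → .
    (1,5)@(3, 11): e=[18,14,10] → X
    (2,5)@(5, 11): e=[0,42,0] → .  [on edge]
    (1,6)@(3, 13): e=[12,14,16] → X
    (2,6)@(5, 13): e=[-6,42,6] → .
    (1,7)@(3, 15): e=[6,14,22] → X
    (2,7)@(5, 15): e=[-12,42,12] → .
    (1,8)@(3, 17): e=[0,14,28] → .  [on edge]
  covered (4 px):
    . . . . .
    . . . . .
    . . . . .
    . . . . .
    . X . . .
    . X . . .
    . X . . .
    . X . . .
    . . . . .
    . . . . .
    . . . . .

Final: 18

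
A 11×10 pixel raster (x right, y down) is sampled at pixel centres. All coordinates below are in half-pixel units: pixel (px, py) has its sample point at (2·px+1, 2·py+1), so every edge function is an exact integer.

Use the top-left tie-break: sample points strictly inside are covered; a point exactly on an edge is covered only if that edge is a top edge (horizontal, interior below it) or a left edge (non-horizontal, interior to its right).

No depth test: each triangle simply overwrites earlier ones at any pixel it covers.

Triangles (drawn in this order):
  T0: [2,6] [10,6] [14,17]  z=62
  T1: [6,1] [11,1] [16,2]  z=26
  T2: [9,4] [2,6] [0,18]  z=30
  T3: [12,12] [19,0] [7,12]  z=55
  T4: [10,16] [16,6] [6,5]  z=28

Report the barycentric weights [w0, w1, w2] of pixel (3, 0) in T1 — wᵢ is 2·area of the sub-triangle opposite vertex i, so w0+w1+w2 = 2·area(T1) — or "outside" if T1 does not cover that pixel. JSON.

T0:
  2·area = 88
  edge (2, 6)→(10, 6): d=(8,0) top-left  bias=+0
  edge (10, 6)→(14, 17): d=(4,11) right/bottom  bias=-1
  edge (14, 17)→(2, 6): d=(-12,-11) top-left  bias=+0
    (2,3)@(5, 7): e=[8,59,21] → █
    (3,3)@(7, 7): e=[8,37,43] → █
    (4,3)@(9, 7): e=[8,15,65] → █
    (5,3)@(11, 7): e=[8,-7,87] → ·
    (2,4)@(5, 9): e=[24,67,-3] → ·
    (3,4)@(7, 9): e=[24,45,19] → █
    (5,4)@(11, 9): e=[24,1,63] → █
    (6,4)@(13, 9): e=[24,-21,85] → ·
    (3,5)@(7, 11): e=[40,53,-5] → ·
    (4,5)@(9, 11): e=[40,31,17] → █
    (6,5)@(13, 11): e=[40,-13,61] → ·
    (4,6)@(9, 13): e=[56,39,-7] → ·
  covered (10 px):
    · · · · · · · · · · ·
    · · · · · · · · · · ·
    · · · · · · · · · · ·
    · · █ █ █ · · · · · ·
    · · · █ █ █ · · · · ·
    · · · · █ █ · · · · ·
    · · · · · █ · · · · ·
    · · · · · · █ · · · ·
    · · · · · · · · · · ·
    · · · · · · · · · · ·
T1:
  2·area = 5
  edge (6, 1)→(11, 1): d=(5,0) top-left  bias=+0
  edge (11, 1)→(16, 2): d=(5,1) right/bottom  bias=-1
  edge (16, 2)→(6, 1): d=(-10,-1) top-left  bias=+0
    (0,0)@(1, 1): e=[0,10,-5] → ·  [on edge]
    (1,0)@(3, 1): e=[0,8,-3] → ·  [on edge]
    (2,0)@(5, 1): e=[0,6,-1] → ·  [on edge]
    (3,0)@(7, 1): e=[0,4,1] → █  [on edge]
    (4,0)@(9, 1): e=[0,2,3] → █  [on edge]
    (5,0)@(11, 1): e=[0,0,5] → ·  [on edge]
    (6,0)@(13, 1): e=[0,-2,7] → ·  [on edge]
    (7,0)@(15, 1): e=[0,-4,9] → ·  [on edge]
    (8,0)@(17, 1): e=[0,-6,11] → ·  [on edge]
    (9,0)@(19, 1): e=[0,-8,13] → ·  [on edge]
    (10,0)@(21, 1): e=[0,-10,15] → ·  [on edge]
    (3,1)@(7, 3): e=[10,14,-19] → ·
    (10,1)@(21, 3): e=[10,0,-5] → ·  [on edge]
  covered (2 px):
    · · · █ █ · · · · · ·
    · · · · · · · · · · ·
    · · · · · · · · · · ·
    · · · · · · · · · · ·
    · · · · · · · · · · ·
    · · · · · · · · · · ·
    · · · · · · · · · · ·
    · · · · · · · · · · ·
    · · · · · · · · · · ·
    · · · · · · · · · · ·
T2:
  2·area = 80  (B↔C swapped to make it positive)
  edge (9, 4)→(0, 18): d=(-9,14) right/bottom  bias=-1
  edge (0, 18)→(2, 6): d=(2,-12) top-left  bias=+0
  edge (2, 6)→(9, 4): d=(7,-2) top-left  bias=+0
    (3,2)@(7, 5): e=[19,58,3] → █
    (4,2)@(9, 5): e=[-9,82,7] → ·
    (1,3)@(3, 7): e=[57,14,9] → █
    (2,3)@(5, 7): e=[29,38,13] → █
    (4,3)@(9, 7): e=[-27,86,21] → ·
    (1,4)@(3, 9): e=[39,18,23] → █
    (3,4)@(7, 9): e=[-17,66,31] → ·
    (1,5)@(3, 11): e=[21,22,37] → █
    (2,5)@(5, 11): e=[-7,46,41] → ·
    (0,6)@(1, 13): e=[31,2,47] → █
    (2,6)@(5, 13): e=[-25,50,55] → ·
    (0,7)@(1, 15): e=[13,6,61] → █
  covered (10 px):
    · · · · · · · · · · ·
    · · · · · · · · · · ·
    · · · █ · · · · · · ·
    · █ █ █ · · · · · · ·
    · █ █ · · · · · · · ·
    · █ · · · · · · · · ·
    █ █ · · · · · · · · ·
    █ · · · · · · · · · ·
    · · · · · · · · · · ·
    · · · · · · · · · · ·
T3:
  2·area = 60  (B↔C swapped to make it positive)
  edge (12, 12)→(7, 12): d=(-5,0) right/bottom  bias=-1
  edge (7, 12)→(19, 0): d=(12,-12) top-left  bias=+0
  edge (19, 0)→(12, 12): d=(-7,12) right/bottom  bias=-1
    (8,1)@(17, 3): e=[45,12,3] → █
    (9,1)@(19, 3): e=[45,36,-21] → ·
    (7,2)@(15, 5): e=[35,12,13] → █
    (8,2)@(17, 5): e=[35,36,-11] → ·
    (6,3)@(13, 7): e=[25,12,23] → █
    (7,3)@(15, 7): e=[25,36,-1] → ·
    (5,4)@(11, 9): e=[15,12,33] → █
    (7,4)@(15, 9): e=[15,60,-15] → ·
    (4,5)@(9, 11): e=[5,12,43] → █
    (6,5)@(13, 11): e=[5,60,-5] → ·
    (4,6)@(9, 13): e=[-5,36,29] → ·
    (5,6)@(11, 13): e=[-5,60,5] → ·
  covered (7 px):
    · · · · · · · · · · ·
    · · · · · · · · █ · ·
    · · · · · · · █ · · ·
    · · · · · · █ · · · ·
    · · · · · █ █ · · · ·
    · · · · █ █ · · · · ·
    · · · · · · · · · · ·
    · · · · · · · · · · ·
    · · · · · · · · · · ·
    · · · · · · · · · · ·
T4:
  2·area = 106  (B↔C swapped to make it positive)
  edge (10, 16)→(6, 5): d=(-4,-11) top-left  bias=+0
  edge (6, 5)→(16, 6): d=(10,1) right/bottom  bias=-1
  edge (16, 6)→(10, 16): d=(-6,10) right/bottom  bias=-1
    (9,0)@(19, 1): e=[159,-53,0] → ·  [on edge]
    (3,3)@(7, 7): e=[3,19,84] → █
    (4,3)@(9, 7): e=[25,17,64] → █
    (5,3)@(11, 7): e=[47,15,44] → █
    (6,3)@(13, 7): e=[69,13,24] → █
    (7,3)@(15, 7): e=[91,11,4] → █
    (8,3)@(17, 7): e=[113,9,-16] → ·
    (3,4)@(7, 9): e=[-5,39,72] → ·
    (4,4)@(9, 9): e=[17,37,52] → █
    (7,4)@(15, 9): e=[83,31,-8] → ·
    (4,5)@(9, 11): e=[9,57,40] → █
    (6,5)@(13, 11): e=[53,53,0] → ·  [on edge]
  covered (12 px):
    · · · · · · · · · · ·
    · · · · · · · · · · ·
    · · · · · · · · · · ·
    · · · █ █ █ █ █ · · ·
    · · · · █ █ █ · · · ·
    · · · · █ █ · · · · ·
    · · · · █ █ · · · · ·
    · · · · · · · · · · ·
    · · · · · · · · · · ·
    · · · · · · · · · · ·

Result: [4,1,0]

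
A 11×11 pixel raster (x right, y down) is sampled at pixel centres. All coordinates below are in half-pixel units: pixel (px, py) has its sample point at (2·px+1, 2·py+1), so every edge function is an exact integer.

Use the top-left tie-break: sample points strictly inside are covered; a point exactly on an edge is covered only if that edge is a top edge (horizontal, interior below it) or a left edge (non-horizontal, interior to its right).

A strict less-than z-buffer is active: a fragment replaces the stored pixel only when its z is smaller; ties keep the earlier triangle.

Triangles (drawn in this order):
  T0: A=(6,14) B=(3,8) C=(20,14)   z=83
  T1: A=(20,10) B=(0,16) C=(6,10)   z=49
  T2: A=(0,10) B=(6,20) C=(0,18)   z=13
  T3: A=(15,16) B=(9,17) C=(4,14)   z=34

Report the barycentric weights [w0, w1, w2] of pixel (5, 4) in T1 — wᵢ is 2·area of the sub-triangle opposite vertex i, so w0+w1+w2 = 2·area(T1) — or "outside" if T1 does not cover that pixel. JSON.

T0:
  2·area = 84
  edge (6, 14)→(3, 8): d=(-3,-6) top-left  bias=+0
  edge (3, 8)→(20, 14): d=(17,6) right/bottom  bias=-1
  edge (20, 14)→(6, 14): d=(-14,0) right/bottom  bias=-1
    (2,4)@(5, 9): e=[9,5,70] → X
    (3,4)@(7, 9): e=[21,-7,70] → .
    (2,5)@(5, 11): e=[3,39,42] → X
    (3,5)@(7, 11): e=[15,27,42] → X
    (4,5)@(9, 11): e=[27,15,42] → X
    (5,5)@(11, 11): e=[39,3,42] → X
    (6,5)@(13, 11): e=[51,-9,42] → .
    (2,6)@(5, 13): e=[-3,73,14] → .
    (3,6)@(7, 13): e=[9,61,14] → X
    (6,6)@(13, 13): e=[45,25,14] → X
    (7,6)@(15, 13): e=[57,13,14] → X
    (8,6)@(17, 13): e=[69,1,14] → X
  covered (11 px):
    . . . . . . . . . . .
    . . . . . . . . . . .
    . . . . . . . . . . .
    . . . . . . . . . . .
    . . X . . . . . . . .
    . . X X X X . . . . .
    . . . X X X X X X . .
    . . . . . . . . . . .
    . . . . . . . . . . .
    . . . . . . . . . . .
    . . . . . . . . . . .
T1:
  2·area = 84
  edge (20, 10)→(0, 16): d=(-20,6) right/bottom  bias=-1
  edge (0, 16)→(6, 10): d=(6,-6) top-left  bias=+0
  edge (6, 10)→(20, 10): d=(14,0) top-left  bias=+0
    (7,0)@(15, 1): e=[210,0,-126] → .  [on edge]
    (6,1)@(13, 3): e=[182,0,-98] → .  [on edge]
    (5,2)@(11, 5): e=[154,0,-70] → .  [on edge]
    (4,3)@(9, 7): e=[126,0,-42] → .  [on edge]
    (3,4)@(7, 9): e=[98,0,-14] → .  [on edge]
    (2,5)@(5, 11): e=[70,0,14] → X  [on edge]
    (3,5)@(7, 11): e=[58,12,14] → X
    (4,5)@(9, 11): e=[46,24,14] → X
    (5,5)@(11, 11): e=[34,36,14] → X
    (6,5)@(13, 11): e=[22,48,14] → X
    (7,5)@(15, 11): e=[10,60,14] → X
    (8,5)@(17, 11): e=[-2,72,14] → .
    (1,6)@(3, 13): e=[42,0,42] → X  [on edge]
    (0,7)@(1, 15): e=[14,0,70] → X  [on edge]
  covered (12 px):
    . . . . . . . . . . .
    . . . . . . . . . . .
    . . . . . . . . . . .
    . . . . . . . . . . .
    . . . . . . . . . . .
    . . X X X X X X . . .
    . X X X X . . . . . .
    X X . . . . . . . . .
    . . . . . . . . . . .
    . . . . . . . . . . .
    . . . . . . . . . . .
T2:
  2·area = 48
  edge (0, 10)→(6, 20): d=(6,10) right/bottom  bias=-1
  edge (6, 20)→(0, 18): d=(-6,-2) top-left  bias=+0
  edge (0, 18)→(0, 10): d=(0,-8) top-left  bias=+0
    (0,6)@(1, 13): e=[8,32,8] → X
    (1,6)@(3, 13): e=[-12,36,24] → .
    (0,7)@(1, 15): e=[20,20,8] → X
    (1,7)@(3, 15): e=[0,24,24] → .  [on edge]
    (0,8)@(1, 17): e=[32,8,8] → X
    (1,8)@(3, 17): e=[12,12,24] → X
    (2,8)@(5, 17): e=[-8,16,40] → .
    (0,9)@(1, 19): e=[44,-4,8] → .
    (1,9)@(3, 19): e=[24,0,24] → X  [on edge]
    (2,9)@(5, 19): e=[4,4,40] → X
    (3,9)@(7, 19): e=[-16,8,56] → .
    (1,10)@(3, 21): e=[36,-12,24] → .
    (4,10)@(9, 21): e=[-24,0,72] → .  [on edge]
  covered (6 px):
    . . . . . . . . . . .
    . . . . . . . . . . .
    . . . . . . . . . . .
    . . . . . . . . . . .
    . . . . . . . . . . .
    . . . . . . . . . . .
    X . . . . . . . . . .
    X . . . . . . . . . .
    X X . . . . . . . . .
    . X X . . . . . . . .
    . . . . . . . . . . .
T3:
  2·area = 23
  edge (15, 16)→(9, 17): d=(-6,1) right/bottom  bias=-1
  edge (9, 17)→(4, 14): d=(-5,-3) top-left  bias=+0
  edge (4, 14)→(15, 16): d=(11,2) right/bottom  bias=-1
    (3,7)@(7, 15): e=[14,4,5] → X
    (4,7)@(9, 15): e=[12,10,1] → X
    (5,7)@(11, 15): e=[10,16,-3] → .
    (10,7)@(21, 15): e=[0,46,-23] → .  [on edge]
    (3,8)@(7, 17): e=[2,-6,27] → .
    (4,8)@(9, 17): e=[0,0,23] → .  [on edge]
  covered (2 px):
    . . . . . . . . . . .
    . . . . . . . . . . .
    . . . . . . . . . . .
    . . . . . . . . . . .
    . . . . . . . . . . .
    . . . . . . . . . . .
    . . . . . . . . . . .
    . . . X X . . . . . .
    . . . . . . . . . . .
    . . . . . . . . . . .
    . . . . . . . . . . .

Result: "outside"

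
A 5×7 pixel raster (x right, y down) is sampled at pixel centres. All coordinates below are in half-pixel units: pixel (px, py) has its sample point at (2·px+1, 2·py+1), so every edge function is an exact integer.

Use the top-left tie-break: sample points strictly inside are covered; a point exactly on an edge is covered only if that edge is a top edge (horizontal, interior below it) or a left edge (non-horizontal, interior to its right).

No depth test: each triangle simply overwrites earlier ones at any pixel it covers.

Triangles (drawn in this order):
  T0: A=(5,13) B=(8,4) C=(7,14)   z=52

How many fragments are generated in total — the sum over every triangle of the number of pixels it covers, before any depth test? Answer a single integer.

T0:
  2·area = 21
  edge (5, 13)→(8, 4): d=(3,-9) top-left  bias=+0
  edge (8, 4)→(7, 14): d=(-1,10) right/bottom  bias=-1
  edge (7, 14)→(5, 13): d=(-2,-1) top-left  bias=+0
    (4,0)@(9, 1): e=[0,-7,28] → .  [on edge]
    (3,3)@(7, 7): e=[0,7,14] → X  [on edge]
    (4,3)@(9, 7): e=[18,-13,16] → .
    (3,4)@(7, 9): e=[6,5,10] → X
    (4,4)@(9, 9): e=[24,-15,12] → .
    (0,5)@(1, 11): e=[-42,63,0] → .  [on edge]
    (3,5)@(7, 11): e=[12,3,6] → X
    (4,5)@(9, 11): e=[30,-17,8] → .
    (2,6)@(5, 13): e=[0,21,0] → X  [on edge]
    (4,6)@(9, 13): e=[36,-19,4] → .
  covered (5 px):
    . . . . .
    . . . . .
    . . . . .
    . . . X .
    . . . X .
    . . . X .
    . . X X .

Final: 5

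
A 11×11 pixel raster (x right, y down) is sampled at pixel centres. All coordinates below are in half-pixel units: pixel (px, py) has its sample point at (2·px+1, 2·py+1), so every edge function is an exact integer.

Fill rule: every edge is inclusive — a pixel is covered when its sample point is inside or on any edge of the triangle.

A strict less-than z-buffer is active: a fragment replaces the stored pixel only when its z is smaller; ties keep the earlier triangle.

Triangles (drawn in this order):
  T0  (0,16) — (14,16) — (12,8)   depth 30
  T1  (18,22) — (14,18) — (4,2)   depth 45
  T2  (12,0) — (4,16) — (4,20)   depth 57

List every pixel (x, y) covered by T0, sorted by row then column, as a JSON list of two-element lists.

T0:
  2·area = 112  (B↔C swapped to make it positive)
  edge (0, 16)→(12, 8): d=(12,-8) inclusive
  edge (12, 8)→(14, 16): d=(2,8) inclusive
  edge (14, 16)→(0, 16): d=(-14,0) inclusive
    (5,4)@(11, 9): e=[4,10,98] → █
    (6,4)@(13, 9): e=[20,-6,98] → ·
    (4,5)@(9, 11): e=[12,30,70] → █
    (6,5)@(13, 11): e=[44,-2,70] → ·
    (2,6)@(5, 13): e=[4,66,42] → █
    (3,6)@(7, 13): e=[20,50,42] → █
    (6,6)@(13, 13): e=[68,2,42] → █
    (7,6)@(15, 13): e=[84,-14,42] → ·
    (1,7)@(3, 15): e=[12,86,14] → █
    (7,7)@(15, 15): e=[108,-10,14] → ·
    (1,8)@(3, 17): e=[36,90,-14] → ·
    (2,8)@(5, 17): e=[52,74,-14] → ·
  covered (14 px):
    · · · · · · · · · · ·
    · · · · · · · · · · ·
    · · · · · · · · · · ·
    · · · · · · · · · · ·
    · · · · · █ · · · · ·
    · · · · █ █ · · · · ·
    · · █ █ █ █ █ · · · ·
    · █ █ █ █ █ █ · · · ·
    · · · · · · · · · · ·
    · · · · · · · · · · ·
    · · · · · · · · · · ·
T1:
  2·area = 24
  edge (18, 22)→(14, 18): d=(-4,-4) inclusive
  edge (14, 18)→(4, 2): d=(-10,-16) inclusive
  edge (4, 2)→(18, 22): d=(14,20) inclusive
    (0,2)@(1, 5): e=[0,-78,102] → ·  [on edge]
    (1,3)@(3, 7): e=[0,-66,90] → ·  [on edge]
    (2,4)@(5, 9): e=[0,-54,78] → ·  [on edge]
    (3,5)@(7, 11): e=[0,-42,66] → ·  [on edge]
    (4,6)@(9, 13): e=[0,-30,54] → ·  [on edge]
    (5,6)@(11, 13): e=[8,2,14] → █
    (6,6)@(13, 13): e=[16,34,-26] → ·
    (5,7)@(11, 15): e=[0,-18,42] → ·  [on edge]
    (6,7)@(13, 15): e=[8,14,2] → █
    (7,7)@(15, 15): e=[16,46,-38] → ·
    (6,8)@(13, 17): e=[0,-6,30] → ·  [on edge]
    (7,9)@(15, 19): e=[0,6,18] → █  [on edge]
    (8,10)@(17, 21): e=[0,18,6] → █  [on edge]
  covered (4 px):
    · · · · · · · · · · ·
    · · · · · · · · · · ·
    · · · · · · · · · · ·
    · · · · · · · · · · ·
    · · · · · · · · · · ·
    · · · · · · · · · · ·
    · · · · · █ · · · · ·
    · · · · · · █ · · · ·
    · · · · · · · · · · ·
    · · · · · · · █ · · ·
    · · · · · · · · █ · ·
T2:
  2·area = 32  (B↔C swapped to make it positive)
  edge (12, 0)→(4, 20): d=(-8,20) inclusive
  edge (4, 20)→(4, 16): d=(0,-4) inclusive
  edge (4, 16)→(12, 0): d=(8,-16) inclusive
    (4,3)@(9, 7): e=[4,20,8] → █
    (5,3)@(11, 7): e=[-36,28,40] → ·
    (4,4)@(9, 9): e=[-12,20,24] → ·
    (3,5)@(7, 11): e=[12,12,8] → █
    (4,5)@(9, 11): e=[-28,20,40] → ·
    (3,6)@(7, 13): e=[-4,12,24] → ·
    (2,7)@(5, 15): e=[20,4,8] → █
    (3,7)@(7, 15): e=[-20,12,40] → ·
    (2,8)@(5, 17): e=[4,4,24] → █
    (3,8)@(7, 17): e=[-36,12,56] → ·
    (2,9)@(5, 19): e=[-12,4,40] → ·
  covered (4 px):
    · · · · · · · · · · ·
    · · · · · · · · · · ·
    · · · · · · · · · · ·
    · · · · █ · · · · · ·
    · · · · · · · · · · ·
    · · · █ · · · · · · ·
    · · · · · · · · · · ·
    · · █ · · · · · · · ·
    · · █ · · · · · · · ·
    · · · · · · · · · · ·
    · · · · · · · · · · ·

Answer: [[5,4],[4,5],[5,5],[2,6],[3,6],[4,6],[5,6],[6,6],[1,7],[2,7],[3,7],[4,7],[5,7],[6,7]]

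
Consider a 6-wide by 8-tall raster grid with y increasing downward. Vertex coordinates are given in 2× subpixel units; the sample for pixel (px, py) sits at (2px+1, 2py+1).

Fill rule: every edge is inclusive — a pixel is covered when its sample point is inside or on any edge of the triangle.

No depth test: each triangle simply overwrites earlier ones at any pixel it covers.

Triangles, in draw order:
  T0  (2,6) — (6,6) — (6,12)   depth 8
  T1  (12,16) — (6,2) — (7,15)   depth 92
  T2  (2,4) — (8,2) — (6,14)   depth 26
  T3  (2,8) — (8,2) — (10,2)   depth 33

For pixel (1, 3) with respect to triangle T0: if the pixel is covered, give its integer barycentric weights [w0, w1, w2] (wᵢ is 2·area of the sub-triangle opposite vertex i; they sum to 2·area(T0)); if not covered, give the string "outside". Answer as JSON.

T0:
  2·area = 24
  edge (2, 6)→(6, 6): d=(4,0) inclusive
  edge (6, 6)→(6, 12): d=(0,6) inclusive
  edge (6, 12)→(2, 6): d=(-4,-6) inclusive
    (1,3)@(3, 7): e=[4,18,2] → X
    (2,3)@(5, 7): e=[4,6,14] → X
    (3,3)@(7, 7): e=[4,-6,26] → .
    (1,4)@(3, 9): e=[12,18,-6] → .
    (2,4)@(5, 9): e=[12,6,6] → X
    (3,4)@(7, 9): e=[12,-6,18] → .
    (2,5)@(5, 11): e=[20,6,-2] → .
  covered (3 px):
    . . . . . .
    . . . . . .
    . . . . . .
    . X X . . .
    . . X . . .
    . . . . . .
    . . . . . .
    . . . . . .
T1:
  2·area = 64  (B↔C swapped to make it positive)
  edge (12, 16)→(7, 15): d=(-5,-1) inclusive
  edge (7, 15)→(6, 2): d=(-1,-13) inclusive
  edge (6, 2)→(12, 16): d=(6,14) inclusive
    (3,2)@(7, 5): e=[50,10,4] → X
    (4,2)@(9, 5): e=[52,36,-24] → .
    (3,3)@(7, 7): e=[40,8,16] → X
    (4,3)@(9, 7): e=[42,34,-12] → .
    (3,4)@(7, 9): e=[30,6,28] → X
    (4,4)@(9, 9): e=[32,32,0] → X  [on edge]
    (5,4)@(11, 9): e=[34,58,-28] → .
    (3,5)@(7, 11): e=[20,4,40] → X
    (5,5)@(11, 11): e=[24,56,-16] → .
    (3,6)@(7, 13): e=[10,2,52] → X
    (5,6)@(11, 13): e=[14,54,-4] → .
    (3,7)@(7, 15): e=[0,0,64] → X  [on edge]
  covered (11 px):
    . . . . . .
    . . . . . .
    . . . X . .
    . . . X . .
    . . . X X .
    . . . X X .
    . . . X X .
    . . . X X X
T2:
  2·area = 68
  edge (2, 4)→(8, 2): d=(6,-2) inclusive
  edge (8, 2)→(6, 14): d=(-2,12) inclusive
  edge (6, 14)→(2, 4): d=(-4,-10) inclusive
    (5,0)@(11, 1): e=[0,-34,102] → .  [on edge]
    (2,1)@(5, 3): e=[0,34,34] → X  [on edge]
    (3,1)@(7, 3): e=[4,10,54] → X
    (4,1)@(9, 3): e=[8,-14,74] → .
    (1,2)@(3, 5): e=[8,54,6] → X
    (4,2)@(9, 5): e=[20,-18,66] → .
    (1,3)@(3, 7): e=[20,50,-2] → .
    (2,3)@(5, 7): e=[24,26,18] → X
    (4,3)@(9, 7): e=[32,-22,58] → .
    (2,4)@(5, 9): e=[36,22,10] → X
    (3,4)@(7, 9): e=[40,-2,30] → .
    (2,5)@(5, 11): e=[48,18,2] → X
  covered (9 px):
    . . . . . .
    . . X X . .
    . X X X . .
    . . X X . .
    . . X . . .
    . . X . . .
    . . . . . .
    . . . . . .
T3:
  2·area = 12
  edge (2, 8)→(8, 2): d=(6,-6) inclusive
  edge (8, 2)→(10, 2): d=(2,0) inclusive
  edge (10, 2)→(2, 8): d=(-8,6) inclusive
    (4,0)@(9, 1): e=[0,-2,14] → .  [on edge]
    (3,1)@(7, 3): e=[0,2,10] → X  [on edge]
    (4,1)@(9, 3): e=[12,2,-2] → .
    (2,2)@(5, 5): e=[0,6,6] → X  [on edge]
    (3,2)@(7, 5): e=[12,6,-6] → .
    (1,3)@(3, 7): e=[0,10,2] → X  [on edge]
    (2,3)@(5, 7): e=[12,10,-10] → .
    (0,4)@(1, 9): e=[0,14,-2] → .  [on edge]
    (1,4)@(3, 9): e=[12,14,-14] → .
  covered (3 px):
    . . . . . .
    . . . X . .
    . . X . . .
    . X . . . .
    . . . . . .
    . . . . . .
    . . . . . .
    . . . . . .

Result: [18,2,4]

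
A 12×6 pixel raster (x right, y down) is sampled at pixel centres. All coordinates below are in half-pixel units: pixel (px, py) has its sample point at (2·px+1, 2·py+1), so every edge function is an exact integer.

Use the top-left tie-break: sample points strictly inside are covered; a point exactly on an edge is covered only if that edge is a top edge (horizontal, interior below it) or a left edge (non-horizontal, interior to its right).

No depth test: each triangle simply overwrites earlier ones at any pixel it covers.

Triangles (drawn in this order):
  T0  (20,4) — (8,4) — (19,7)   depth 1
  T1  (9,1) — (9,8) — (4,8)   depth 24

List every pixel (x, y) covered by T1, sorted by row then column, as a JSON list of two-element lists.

T0:
  2·area = 36  (B↔C swapped to make it positive)
  edge (20, 4)→(19, 7): d=(-1,3) right/bottom  bias=-1
  edge (19, 7)→(8, 4): d=(-11,-3) top-left  bias=+0
  edge (8, 4)→(20, 4): d=(12,0) top-left  bias=+0
    (10,0)@(21, 1): e=[0,72,-36] → ·  [on edge]
    (6,2)@(13, 5): e=[20,4,12] → █
    (7,2)@(15, 5): e=[14,10,12] → █
    (8,2)@(17, 5): e=[8,16,12] → █
    (9,2)@(19, 5): e=[2,22,12] → █
    (10,2)@(21, 5): e=[-4,28,12] → ·
    (6,3)@(13, 7): e=[18,-18,36] → ·
    (7,3)@(15, 7): e=[12,-12,36] → ·
    (8,3)@(17, 7): e=[6,-6,36] → ·
    (9,3)@(19, 7): e=[0,0,36] → ·  [on edge]
  covered (4 px):
    · · · · · · · · · · · ·
    · · · · · · · · · · · ·
    · · · · · · █ █ █ █ · ·
    · · · · · · · · · · · ·
    · · · · · · · · · · · ·
    · · · · · · · · · · · ·
T1:
  2·area = 35
  edge (9, 1)→(9, 8): d=(0,7) right/bottom  bias=-1
  edge (9, 8)→(4, 8): d=(-5,0) right/bottom  bias=-1
  edge (4, 8)→(9, 1): d=(5,-7) top-left  bias=+0
    (4,0)@(9, 1): e=[0,35,0] → ·  [on edge]
    (4,1)@(9, 3): e=[0,25,10] → ·  [on edge]
    (3,2)@(7, 5): e=[14,15,6] → █
    (4,2)@(9, 5): e=[0,15,20] → ·  [on edge]
    (2,3)@(5, 7): e=[28,5,2] → █
    (4,3)@(9, 7): e=[0,5,30] → ·  [on edge]
    (2,4)@(5, 9): e=[28,-5,12] → ·
    (3,4)@(7, 9): e=[14,-5,26] → ·
    (4,4)@(9, 9): e=[0,-5,40] → ·  [on edge]
    (4,5)@(9, 11): e=[0,-15,50] → ·  [on edge]
  covered (3 px):
    · · · · · · · · · · · ·
    · · · · · · · · · · · ·
    · · · █ · · · · · · · ·
    · · █ █ · · · · · · · ·
    · · · · · · · · · · · ·
    · · · · · · · · · · · ·

Result: [[3,2],[2,3],[3,3]]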